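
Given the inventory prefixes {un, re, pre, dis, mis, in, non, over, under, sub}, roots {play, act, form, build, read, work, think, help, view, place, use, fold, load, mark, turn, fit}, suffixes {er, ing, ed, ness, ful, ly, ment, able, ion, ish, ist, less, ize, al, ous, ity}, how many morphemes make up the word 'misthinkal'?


Segmenting 'misthinkal' against the inventory:
  'mis' -> prefix (morpheme 1)
  'think' -> root (morpheme 2)
  'al' -> suffix (morpheme 3)
Total morphemes: 3

3


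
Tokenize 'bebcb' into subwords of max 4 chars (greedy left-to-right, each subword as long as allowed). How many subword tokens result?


'bebcb' has 5 characters.
Chunking with max size 4:
  Chunk 1: 'bebc' (positions 0-3)
  Chunk 2: 'b' (positions 4-4)
Total chunks: ceil(5 / 4) = 2

2


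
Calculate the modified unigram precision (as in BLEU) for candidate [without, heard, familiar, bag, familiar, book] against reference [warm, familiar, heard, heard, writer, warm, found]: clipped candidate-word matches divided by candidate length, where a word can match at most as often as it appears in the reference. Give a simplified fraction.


Reference word counts: {'familiar': 1, 'found': 1, 'heard': 2, 'warm': 2, 'writer': 1}
Checking each candidate word (with clipping):
  'without' -> not in reference -> no match (matches: 0)
  'heard' -> in reference (ref count 2, used 1/2) -> match (matches: 1)
  'familiar' -> in reference (ref count 1, used 1/1) -> match (matches: 2)
  'bag' -> not in reference -> no match (matches: 2)
  'familiar' -> ref count 1 already used up (1/1) -> clipped, no match (matches: 2)
  'book' -> not in reference -> no match (matches: 2)
Clipped matches: 2, Candidate length: 6
Precision = 2/6 = 1/3

1/3


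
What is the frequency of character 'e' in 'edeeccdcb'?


Scanning 'edeeccdcb' for 'e':
  Position 0: 'e' -> MATCH (count: 1)
  Position 2: 'e' -> MATCH (count: 2)
  Position 3: 'e' -> MATCH (count: 3)
Total occurrences of 'e': 3

3


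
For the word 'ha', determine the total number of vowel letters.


Scanning each character of 'ha':
  Position 1: 'h' -> consonant (running count: 0)
  Position 2: 'a' -> vowel (running count: 1)
Total vowels: 1

1


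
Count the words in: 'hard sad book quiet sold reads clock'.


Counting words by splitting on spaces:
  Word 1: 'hard'
  Word 2: 'sad'
  Word 3: 'book'
  Word 4: 'quiet'
  Word 5: 'sold'
  Word 6: 'reads'
  Word 7: 'clock'
Total words: 7

7


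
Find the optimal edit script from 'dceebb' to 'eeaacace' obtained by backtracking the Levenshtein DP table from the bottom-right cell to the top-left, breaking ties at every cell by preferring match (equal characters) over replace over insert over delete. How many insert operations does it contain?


Edit distance = 8. Backtracking from cell (6, 8) with preference match > replace > insert > delete,
then listing the resulting alignment 'dceebb' -> 'eeaacace' left to right:
  Step 1: insert 'e' [insertion #1]
  Step 2: insert 'e' [insertion #2]
  Step 3: replace d->a
  Step 4: replace c->a
  Step 5: replace e->c
  Step 6: replace e->a
  Step 7: replace b->c
  Step 8: replace b->e
Total insertions: 2

2


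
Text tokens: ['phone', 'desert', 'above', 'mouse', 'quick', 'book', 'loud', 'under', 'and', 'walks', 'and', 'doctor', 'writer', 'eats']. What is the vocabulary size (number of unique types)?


Listing all tokens and tracking unique types:
  Token 1: 'phone' -> NEW (unique so far: 1)
  Token 2: 'desert' -> NEW (unique so far: 2)
  Token 3: 'above' -> NEW (unique so far: 3)
  Token 4: 'mouse' -> NEW (unique so far: 4)
  Token 5: 'quick' -> NEW (unique so far: 5)
  Token 6: 'book' -> NEW (unique so far: 6)
  Token 7: 'loud' -> NEW (unique so far: 7)
  Token 8: 'under' -> NEW (unique so far: 8)
  Token 9: 'and' -> NEW (unique so far: 9)
  Token 10: 'walks' -> NEW (unique so far: 10)
  Token 11: 'and' -> duplicate (unique so far: 10)
  Token 12: 'doctor' -> NEW (unique so far: 11)
  Token 13: 'writer' -> NEW (unique so far: 12)
  Token 14: 'eats' -> NEW (unique so far: 13)
Unique types: ('above', 'and', 'book', 'desert', 'doctor', 'eats', 'loud', 'mouse', 'phone', 'quick', 'under', 'walks', 'writer')
Vocabulary size: 13

13


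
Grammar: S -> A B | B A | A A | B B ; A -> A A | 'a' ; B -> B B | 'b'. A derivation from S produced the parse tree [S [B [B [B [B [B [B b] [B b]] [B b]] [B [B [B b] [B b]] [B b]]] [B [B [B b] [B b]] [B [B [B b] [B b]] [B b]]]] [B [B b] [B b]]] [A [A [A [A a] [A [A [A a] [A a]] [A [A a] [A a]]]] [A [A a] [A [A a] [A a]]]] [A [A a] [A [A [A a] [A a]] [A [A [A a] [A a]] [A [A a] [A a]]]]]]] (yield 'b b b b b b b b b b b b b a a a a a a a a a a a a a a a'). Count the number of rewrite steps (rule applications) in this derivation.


Every bracketed nonterminal node [X ...] in the tree is produced by exactly one rule application.
Reading the tree off as a leftmost derivation:
  Step 1: S  =>  B A   (applied S -> B A)
  Step 2: B A  =>  B B A   (applied B -> B B)
  Step 3: B B A  =>  B B B A   (applied B -> B B)
  Step 4: B B B A  =>  B B B B A   (applied B -> B B)
  Step 5: B B B B A  =>  B B B B B A   (applied B -> B B)
  Step 6: B B B B B A  =>  B B B B B B A   (applied B -> B B)
  Step 7: B B B B B B A  =>  b B B B B B A   (applied B -> b)
  Step 8: b B B B B B A  =>  b b B B B B A   (applied B -> b)
  Step 9: b b B B B B A  =>  b b b B B B A   (applied B -> b)
  Step 10: b b b B B B A  =>  b b b B B B B A   (applied B -> B B)
  Step 11: b b b B B B B A  =>  b b b B B B B B A   (applied B -> B B)
  Step 12: b b b B B B B B A  =>  b b b b B B B B A   (applied B -> b)
  Step 13: b b b b B B B B A  =>  b b b b b B B B A   (applied B -> b)
  Step 14: b b b b b B B B A  =>  b b b b b b B B A   (applied B -> b)
  Step 15: b b b b b b B B A  =>  b b b b b b B B B A   (applied B -> B B)
  Step 16: b b b b b b B B B A  =>  b b b b b b B B B B A   (applied B -> B B)
  Step 17: b b b b b b B B B B A  =>  b b b b b b b B B B A   (applied B -> b)
  Step 18: b b b b b b b B B B A  =>  b b b b b b b b B B A   (applied B -> b)
  Step 19: b b b b b b b b B B A  =>  b b b b b b b b B B B A   (applied B -> B B)
  Step 20: b b b b b b b b B B B A  =>  b b b b b b b b B B B B A   (applied B -> B B)
  Step 21: b b b b b b b b B B B B A  =>  b b b b b b b b b B B B A   (applied B -> b)
  Step 22: b b b b b b b b b B B B A  =>  b b b b b b b b b b B B A   (applied B -> b)
  Step 23: b b b b b b b b b b B B A  =>  b b b b b b b b b b b B A   (applied B -> b)
  Step 24: b b b b b b b b b b b B A  =>  b b b b b b b b b b b B B A   (applied B -> B B)
  Step 25: b b b b b b b b b b b B B A  =>  b b b b b b b b b b b b B A   (applied B -> b)
  Step 26: b b b b b b b b b b b b B A  =>  b b b b b b b b b b b b b A   (applied B -> b)
  Step 27: b b b b b b b b b b b b b A  =>  b b b b b b b b b b b b b A A   (applied A -> A A)
  Step 28: b b b b b b b b b b b b b A A  =>  b b b b b b b b b b b b b A A A   (applied A -> A A)
  Step 29: b b b b b b b b b b b b b A A A  =>  b b b b b b b b b b b b b A A A A   (applied A -> A A)
  Step 30: b b b b b b b b b b b b b A A A A  =>  b b b b b b b b b b b b b a A A A   (applied A -> a)
  Step 31: b b b b b b b b b b b b b a A A A  =>  b b b b b b b b b b b b b a A A A A   (applied A -> A A)
  Step 32: b b b b b b b b b b b b b a A A A A  =>  b b b b b b b b b b b b b a A A A A A   (applied A -> A A)
  Step 33: b b b b b b b b b b b b b a A A A A A  =>  b b b b b b b b b b b b b a a A A A A   (applied A -> a)
  Step 34: b b b b b b b b b b b b b a a A A A A  =>  b b b b b b b b b b b b b a a a A A A   (applied A -> a)
  Step 35: b b b b b b b b b b b b b a a a A A A  =>  b b b b b b b b b b b b b a a a A A A A   (applied A -> A A)
  Step 36: b b b b b b b b b b b b b a a a A A A A  =>  b b b b b b b b b b b b b a a a a A A A   (applied A -> a)
  Step 37: b b b b b b b b b b b b b a a a a A A A  =>  b b b b b b b b b b b b b a a a a a A A   (applied A -> a)
  Step 38: b b b b b b b b b b b b b a a a a a A A  =>  b b b b b b b b b b b b b a a a a a A A A   (applied A -> A A)
  Step 39: b b b b b b b b b b b b b a a a a a A A A  =>  b b b b b b b b b b b b b a a a a a a A A   (applied A -> a)
  Step 40: b b b b b b b b b b b b b a a a a a a A A  =>  b b b b b b b b b b b b b a a a a a a A A A   (applied A -> A A)
  Step 41: b b b b b b b b b b b b b a a a a a a A A A  =>  b b b b b b b b b b b b b a a a a a a a A A   (applied A -> a)
  Step 42: b b b b b b b b b b b b b a a a a a a a A A  =>  b b b b b b b b b b b b b a a a a a a a a A   (applied A -> a)
  Step 43: b b b b b b b b b b b b b a a a a a a a a A  =>  b b b b b b b b b b b b b a a a a a a a a A A   (applied A -> A A)
  Step 44: b b b b b b b b b b b b b a a a a a a a a A A  =>  b b b b b b b b b b b b b a a a a a a a a a A   (applied A -> a)
  Step 45: b b b b b b b b b b b b b a a a a a a a a a A  =>  b b b b b b b b b b b b b a a a a a a a a a A A   (applied A -> A A)
  Step 46: b b b b b b b b b b b b b a a a a a a a a a A A  =>  b b b b b b b b b b b b b a a a a a a a a a A A A   (applied A -> A A)
  Step 47: b b b b b b b b b b b b b a a a a a a a a a A A A  =>  b b b b b b b b b b b b b a a a a a a a a a a A A   (applied A -> a)
  Step 48: b b b b b b b b b b b b b a a a a a a a a a a A A  =>  b b b b b b b b b b b b b a a a a a a a a a a a A   (applied A -> a)
  Step 49: b b b b b b b b b b b b b a a a a a a a a a a a A  =>  b b b b b b b b b b b b b a a a a a a a a a a a A A   (applied A -> A A)
  Step 50: b b b b b b b b b b b b b a a a a a a a a a a a A A  =>  b b b b b b b b b b b b b a a a a a a a a a a a A A A   (applied A -> A A)
  Step 51: b b b b b b b b b b b b b a a a a a a a a a a a A A A  =>  b b b b b b b b b b b b b a a a a a a a a a a a a A A   (applied A -> a)
  Step 52: b b b b b b b b b b b b b a a a a a a a a a a a a A A  =>  b b b b b b b b b b b b b a a a a a a a a a a a a a A   (applied A -> a)
  Step 53: b b b b b b b b b b b b b a a a a a a a a a a a a a A  =>  b b b b b b b b b b b b b a a a a a a a a a a a a a A A   (applied A -> A A)
  Step 54: b b b b b b b b b b b b b a a a a a a a a a a a a a A A  =>  b b b b b b b b b b b b b a a a a a a a a a a a a a a A   (applied A -> a)
  Step 55: b b b b b b b b b b b b b a a a a a a a a a a a a a a A  =>  b b b b b b b b b b b b b a a a a a a a a a a a a a a a   (applied A -> a)
Final yield: b b b b b b b b b b b b b a a a a a a a a a a a a a a a
Total rewrite steps: 55

55


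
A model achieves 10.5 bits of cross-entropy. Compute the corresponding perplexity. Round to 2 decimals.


Perplexity formula: PP = 2^H
H = 10.5
PP = 2^10.5
Decompose: 2^10.5 = 2^10 * 2^0.5 = 2^10 * sqrt(2)
2^10 = 1024, sqrt(2) ~ 1.4142136
PP ~ 1024 * 1.4142136 = 1448.1547264
Rounded to 2 decimals: 1448.15

1448.15


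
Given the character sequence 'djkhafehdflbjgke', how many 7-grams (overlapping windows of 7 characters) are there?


String 'djkhafehdflbjgke' has length L = 16.
Number of overlapping n-grams = L - n + 1
Substituting: 16 - 7 + 1 = 10

10


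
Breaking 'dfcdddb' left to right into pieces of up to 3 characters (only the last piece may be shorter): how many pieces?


'dfcdddb' has 7 characters.
Chunking with max size 3:
  Chunk 1: 'dfc' (positions 0-2)
  Chunk 2: 'ddd' (positions 3-5)
  Chunk 3: 'b' (positions 6-6)
Total chunks: ceil(7 / 3) = 3

3


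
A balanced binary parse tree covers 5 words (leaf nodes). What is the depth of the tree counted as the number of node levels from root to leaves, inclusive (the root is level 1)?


In a balanced binary tree with n leaves the deepest leaf is ceil(log2(n)) edges below the root,
so counting node levels inclusive of root and leaves gives ceil(log2(n)) + 1 levels.
log2(5) = 2.3219
ceil(2.3219) = 3
levels = 3 + 1 = 4

4


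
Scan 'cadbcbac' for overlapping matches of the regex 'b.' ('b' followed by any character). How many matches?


Pattern: b. means 'b' followed by any character.
Scanning 'cadbcbac' position-by-position:
  Pos 0: window 'ca' -> no
  Pos 1: window 'ad' -> no
  Pos 2: window 'db' -> no
  Pos 3: window 'bc' -> MATCH
  Pos 4: window 'cb' -> no
  Pos 5: window 'ba' -> MATCH
  Pos 6: window 'ac' -> no
  Pos 7: window 'c' -> no
Total matches: 2

2


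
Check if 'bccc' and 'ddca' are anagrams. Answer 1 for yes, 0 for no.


Sort characters of 'bccc': 'bccc'
Sort characters of 'ddca': 'acdd'
Sorted forms differ -> they are NOT anagrams
Result: 0

0


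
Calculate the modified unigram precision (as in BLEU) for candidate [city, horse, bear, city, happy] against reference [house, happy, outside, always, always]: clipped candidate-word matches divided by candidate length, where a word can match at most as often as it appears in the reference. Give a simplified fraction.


Reference word counts: {'always': 2, 'happy': 1, 'house': 1, 'outside': 1}
Checking each candidate word (with clipping):
  'city' -> not in reference -> no match (matches: 0)
  'horse' -> not in reference -> no match (matches: 0)
  'bear' -> not in reference -> no match (matches: 0)
  'city' -> not in reference -> no match (matches: 0)
  'happy' -> in reference (ref count 1, used 1/1) -> match (matches: 1)
Clipped matches: 1, Candidate length: 5
Precision = 1/5

1/5


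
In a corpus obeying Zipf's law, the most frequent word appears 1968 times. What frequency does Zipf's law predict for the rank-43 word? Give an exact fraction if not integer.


Zipf's law: freq(rank) = f1 / rank
f1 = 1968, rank = 43
freq = 1968 / 43
GCD(1968, 43) = 1
Simplified: 1968/43

1968/43


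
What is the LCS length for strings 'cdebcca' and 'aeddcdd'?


DP table for LCS of 'cdebcca' and 'aeddcdd':
       a  e  d  d  c  d  d
    0  0  0  0  0  0  0  0
  c 0  0  0  0  0  1  1  1
  d 0  0  0  1  1  1  2  2
  e 0  0  1  1  1  1  2  2
  b 0  0  1  1  1  1  2  2
  c 0  0  1  1  1  2  2  2
  c 0  0  1  1  1  2  2  2
  a 0  1  1  1  1  2  2  2
LCS: 'cd'
LCS length = 2

2


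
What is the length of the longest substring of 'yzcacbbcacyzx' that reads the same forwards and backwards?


Scanning 'yzcacbbcacyzx' for palindromic substrings.
Substring at positions 2-9: 'cacbbcac'.
Check: reverse('cacbbcac') = 'cacbbcac' -> palindrome confirmed.
Neighbouring characters ('z' / 'y') break symmetry, so it cannot extend further.
No longer palindromic substring exists; longest length = 8

8


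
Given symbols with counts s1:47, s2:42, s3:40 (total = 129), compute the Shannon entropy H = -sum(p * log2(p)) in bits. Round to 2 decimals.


Computing entropy H = -sum(p_i * log2(p_i)):
  s1: p = 47/129 = 0.3643, -p*log2(p) = 0.5307
  s2: p = 42/129 = 0.3256, -p*log2(p) = 0.5271
  s3: p = 40/129 = 0.3101, -p*log2(p) = 0.5238
H = sum of terms = 1.5816
Rounded to 2 decimals: 1.58

1.58


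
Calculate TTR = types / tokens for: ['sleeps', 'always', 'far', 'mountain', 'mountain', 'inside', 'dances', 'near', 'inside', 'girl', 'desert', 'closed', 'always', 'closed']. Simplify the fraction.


Tokens: 14
Unique types: ('always', 'closed', 'dances', 'desert', 'far', 'girl', 'inside', 'mountain', 'near', 'sleeps') = 10
TTR = 10/14
Simplify: divide both by 2 -> 5/7
TTR = 5/7

5/7


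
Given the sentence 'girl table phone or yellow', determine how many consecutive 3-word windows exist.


Word trigrams from [5] words:
  Trigram 1: (girl table phone)
  Trigram 2: (table phone or)
  Trigram 3: (phone or yellow)
Total word trigrams: 5 - 2 = 3

3


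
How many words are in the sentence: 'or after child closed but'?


Counting words by splitting on spaces:
  Word 1: 'or'
  Word 2: 'after'
  Word 3: 'child'
  Word 4: 'closed'
  Word 5: 'but'
Total words: 5

5


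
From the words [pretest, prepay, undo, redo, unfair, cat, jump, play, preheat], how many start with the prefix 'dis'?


Checking each word for prefix 'dis':
  'pretest' -> no (count: 0)
  'prepay' -> no (count: 0)
  'undo' -> no (count: 0)
  'redo' -> no (count: 0)
  'unfair' -> no (count: 0)
  'cat' -> no (count: 0)
  'jump' -> no (count: 0)
  'play' -> no (count: 0)
  'preheat' -> no (count: 0)
Total with prefix 'dis': 0

0


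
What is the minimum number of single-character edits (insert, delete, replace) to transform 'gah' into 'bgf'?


Building DP table for s1='gah' (len 3) and s2='bgf' (len 3):
       b  g  f
    0  1  2  3
  g 1  1  1  2
  a 2  2  2  2
  h 3  3  3  3
Edit distance = dp[3][3] = 3

3


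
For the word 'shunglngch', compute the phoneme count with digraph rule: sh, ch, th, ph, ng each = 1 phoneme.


Parsing 'shunglngch' greedily, digraphs first:
  'sh' -> digraph (1 consonant phoneme) (phonemes so far: 1)
  'u' -> vowel phoneme (phonemes so far: 2)
  'ng' -> digraph (1 consonant phoneme) (phonemes so far: 3)
  'l' -> consonant phoneme (phonemes so far: 4)
  'ng' -> digraph (1 consonant phoneme) (phonemes so far: 5)
  'ch' -> digraph (1 consonant phoneme) (phonemes so far: 6)
Total phonemes: 6

6


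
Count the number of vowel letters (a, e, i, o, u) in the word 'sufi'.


Scanning each character of 'sufi':
  Position 1: 's' -> consonant (running count: 0)
  Position 2: 'u' -> vowel (running count: 1)
  Position 3: 'f' -> consonant (running count: 1)
  Position 4: 'i' -> vowel (running count: 2)
Total vowels: 2

2


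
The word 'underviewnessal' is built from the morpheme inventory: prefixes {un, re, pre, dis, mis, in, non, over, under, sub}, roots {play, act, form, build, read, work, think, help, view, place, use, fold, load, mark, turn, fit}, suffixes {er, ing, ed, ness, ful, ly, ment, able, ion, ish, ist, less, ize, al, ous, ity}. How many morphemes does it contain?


Segmenting 'underviewnessal' against the inventory:
  'under' -> prefix (morpheme 1)
  'view' -> root (morpheme 2)
  'ness' -> suffix (morpheme 3)
  'al' -> suffix (morpheme 4)
Total morphemes: 4

4


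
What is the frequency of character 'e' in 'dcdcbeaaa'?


Scanning 'dcdcbeaaa' for 'e':
  Position 5: 'e' -> MATCH (count: 1)
Total occurrences of 'e': 1

1


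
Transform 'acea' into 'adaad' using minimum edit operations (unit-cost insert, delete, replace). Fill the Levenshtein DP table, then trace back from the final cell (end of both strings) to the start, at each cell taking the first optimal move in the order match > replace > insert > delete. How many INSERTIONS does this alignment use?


Edit distance = 3. Backtracking from cell (4, 5) with preference match > replace > insert > delete,
then listing the resulting alignment 'acea' -> 'adaad' left to right:
  Step 1: keep 'a'
  Step 2: replace c->d
  Step 3: replace e->a
  Step 4: keep 'a'
  Step 5: insert 'd' [insertion #1]
Total insertions: 1

1


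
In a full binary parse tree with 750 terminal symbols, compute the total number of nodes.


Leaf nodes (terminals): 750
Internal nodes = n - 1 = 750 - 1 = 749
Total = leaves + internal = 750 + 749 = 1499

1499


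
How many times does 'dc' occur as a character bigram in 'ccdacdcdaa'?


Scanning 'ccdacdcdaa' for bigram 'dc':
  Position 0: 'cc' -> no
  Position 1: 'cd' -> no
  Position 2: 'da' -> no
  Position 3: 'ac' -> no
  Position 4: 'cd' -> no
  Position 5: 'dc' -> MATCH
  Position 6: 'cd' -> no
  Position 7: 'da' -> no
  Position 8: 'aa' -> no
Total matches: 1

1


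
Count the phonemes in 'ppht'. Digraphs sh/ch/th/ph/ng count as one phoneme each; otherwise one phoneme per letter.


Parsing 'ppht' greedily, digraphs first:
  'p' -> consonant phoneme (phonemes so far: 1)
  'ph' -> digraph (1 consonant phoneme) (phonemes so far: 2)
  't' -> consonant phoneme (phonemes so far: 3)
Total phonemes: 3

3


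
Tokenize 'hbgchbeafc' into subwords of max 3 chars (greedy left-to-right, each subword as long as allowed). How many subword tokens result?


'hbgchbeafc' has 10 characters.
Chunking with max size 3:
  Chunk 1: 'hbg' (positions 0-2)
  Chunk 2: 'chb' (positions 3-5)
  Chunk 3: 'eaf' (positions 6-8)
  Chunk 4: 'c' (positions 9-9)
Total chunks: ceil(10 / 3) = 4

4


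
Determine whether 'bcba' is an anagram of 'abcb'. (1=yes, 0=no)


Sort characters of 'bcba': 'abbc'
Sort characters of 'abcb': 'abbc'
Sorted forms match -> they ARE anagrams
Result: 1

1


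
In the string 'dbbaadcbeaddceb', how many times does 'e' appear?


Scanning 'dbbaadcbeaddceb' for 'e':
  Position 8: 'e' -> MATCH (count: 1)
  Position 13: 'e' -> MATCH (count: 2)
Total occurrences of 'e': 2

2


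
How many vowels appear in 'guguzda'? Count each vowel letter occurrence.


Scanning each character of 'guguzda':
  Position 1: 'g' -> consonant (running count: 0)
  Position 2: 'u' -> vowel (running count: 1)
  Position 3: 'g' -> consonant (running count: 1)
  Position 4: 'u' -> vowel (running count: 2)
  Position 5: 'z' -> consonant (running count: 2)
  Position 6: 'd' -> consonant (running count: 2)
  Position 7: 'a' -> vowel (running count: 3)
Total vowels: 3

3


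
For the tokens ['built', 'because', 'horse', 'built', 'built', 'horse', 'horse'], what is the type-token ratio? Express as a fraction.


Tokens: 7
Unique types: ('because', 'built', 'horse') = 3
TTR = 3/7
Already in lowest terms.

3/7


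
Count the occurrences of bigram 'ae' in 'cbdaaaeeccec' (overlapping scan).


Scanning 'cbdaaaeeccec' for bigram 'ae':
  Position 0: 'cb' -> no
  Position 1: 'bd' -> no
  Position 2: 'da' -> no
  Position 3: 'aa' -> no
  Position 4: 'aa' -> no
  Position 5: 'ae' -> MATCH
  Position 6: 'ee' -> no
  Position 7: 'ec' -> no
  Position 8: 'cc' -> no
  Position 9: 'ce' -> no
  Position 10: 'ec' -> no
Total matches: 1

1


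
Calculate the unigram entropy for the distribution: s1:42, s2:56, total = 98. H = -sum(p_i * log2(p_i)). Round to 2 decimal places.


Computing entropy H = -sum(p_i * log2(p_i)):
  s1: p = 42/98 = 0.4286, -p*log2(p) = 0.5239
  s2: p = 56/98 = 0.5714, -p*log2(p) = 0.4613
H = sum of terms = 0.9852
Rounded to 2 decimals: 0.99

0.99


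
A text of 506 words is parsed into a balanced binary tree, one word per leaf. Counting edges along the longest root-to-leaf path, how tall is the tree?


In a balanced binary tree with n leaves the deepest leaf is ceil(log2(n)) edges below the root.
log2(506) = 8.9830
ceil(8.9830) = 9
height (edges) = 9

9


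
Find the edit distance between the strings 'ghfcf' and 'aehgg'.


Building DP table for s1='ghfcf' (len 5) and s2='aehgg' (len 5):
       a  e  h  g  g
    0  1  2  3  4  5
  g 1  1  2  3  3  4
  h 2  2  2  2  3  4
  f 3  3  3  3  3  4
  c 4  4  4  4  4  4
  f 5  5  5  5  5  5
Edit distance = dp[5][5] = 5

5


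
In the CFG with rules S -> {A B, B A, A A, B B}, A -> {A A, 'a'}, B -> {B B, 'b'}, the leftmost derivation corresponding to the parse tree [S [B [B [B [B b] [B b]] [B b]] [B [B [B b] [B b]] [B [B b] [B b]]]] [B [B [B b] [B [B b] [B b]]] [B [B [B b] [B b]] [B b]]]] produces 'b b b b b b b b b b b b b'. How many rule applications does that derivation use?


Every bracketed nonterminal node [X ...] in the tree is produced by exactly one rule application.
Reading the tree off as a leftmost derivation:
  Step 1: S  =>  B B   (applied S -> B B)
  Step 2: B B  =>  B B B   (applied B -> B B)
  Step 3: B B B  =>  B B B B   (applied B -> B B)
  Step 4: B B B B  =>  B B B B B   (applied B -> B B)
  Step 5: B B B B B  =>  b B B B B   (applied B -> b)
  Step 6: b B B B B  =>  b b B B B   (applied B -> b)
  Step 7: b b B B B  =>  b b b B B   (applied B -> b)
  Step 8: b b b B B  =>  b b b B B B   (applied B -> B B)
  Step 9: b b b B B B  =>  b b b B B B B   (applied B -> B B)
  Step 10: b b b B B B B  =>  b b b b B B B   (applied B -> b)
  Step 11: b b b b B B B  =>  b b b b b B B   (applied B -> b)
  Step 12: b b b b b B B  =>  b b b b b B B B   (applied B -> B B)
  Step 13: b b b b b B B B  =>  b b b b b b B B   (applied B -> b)
  Step 14: b b b b b b B B  =>  b b b b b b b B   (applied B -> b)
  Step 15: b b b b b b b B  =>  b b b b b b b B B   (applied B -> B B)
  Step 16: b b b b b b b B B  =>  b b b b b b b B B B   (applied B -> B B)
  Step 17: b b b b b b b B B B  =>  b b b b b b b b B B   (applied B -> b)
  Step 18: b b b b b b b b B B  =>  b b b b b b b b B B B   (applied B -> B B)
  Step 19: b b b b b b b b B B B  =>  b b b b b b b b b B B   (applied B -> b)
  Step 20: b b b b b b b b b B B  =>  b b b b b b b b b b B   (applied B -> b)
  Step 21: b b b b b b b b b b B  =>  b b b b b b b b b b B B   (applied B -> B B)
  Step 22: b b b b b b b b b b B B  =>  b b b b b b b b b b B B B   (applied B -> B B)
  Step 23: b b b b b b b b b b B B B  =>  b b b b b b b b b b b B B   (applied B -> b)
  Step 24: b b b b b b b b b b b B B  =>  b b b b b b b b b b b b B   (applied B -> b)
  Step 25: b b b b b b b b b b b b B  =>  b b b b b b b b b b b b b   (applied B -> b)
Final yield: b b b b b b b b b b b b b
Total rewrite steps: 25

25


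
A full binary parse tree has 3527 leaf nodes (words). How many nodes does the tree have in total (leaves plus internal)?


Leaf nodes (terminals): 3527
Internal nodes = n - 1 = 3527 - 1 = 3526
Total = leaves + internal = 3527 + 3526 = 7053

7053


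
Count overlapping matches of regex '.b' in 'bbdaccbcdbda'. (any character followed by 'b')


Pattern: .b means any character followed by 'b'.
Scanning 'bbdaccbcdbda' position-by-position:
  Pos 0: window 'bb' -> MATCH
  Pos 1: window 'bd' -> no
  Pos 2: window 'da' -> no
  Pos 3: window 'ac' -> no
  Pos 4: window 'cc' -> no
  Pos 5: window 'cb' -> MATCH
  Pos 6: window 'bc' -> no
  Pos 7: window 'cd' -> no
  Pos 8: window 'db' -> MATCH
  Pos 9: window 'bd' -> no
  Pos 10: window 'da' -> no
  Pos 11: window 'a' -> no
Total matches: 3

3


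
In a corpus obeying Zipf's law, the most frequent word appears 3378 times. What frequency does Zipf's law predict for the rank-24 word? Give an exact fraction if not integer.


Zipf's law: freq(rank) = f1 / rank
f1 = 3378, rank = 24
freq = 3378 / 24
GCD(3378, 24) = 6
Simplified: 563/4

563/4


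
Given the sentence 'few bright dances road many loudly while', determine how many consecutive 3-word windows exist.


Word trigrams from [7] words:
  Trigram 1: (few bright dances)
  Trigram 2: (bright dances road)
  Trigram 3: (dances road many)
  Trigram 4: (road many loudly)
  Trigram 5: (many loudly while)
Total word trigrams: 7 - 2 = 5

5


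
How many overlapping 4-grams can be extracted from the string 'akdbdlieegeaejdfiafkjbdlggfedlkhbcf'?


String 'akdbdlieegeaejdfiafkjbdlggfedlkhbcf' has length L = 35.
Number of overlapping n-grams = L - n + 1
Substituting: 35 - 4 + 1 = 32

32


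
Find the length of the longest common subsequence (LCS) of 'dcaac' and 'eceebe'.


DP table for LCS of 'dcaac' and 'eceebe':
       e  c  e  e  b  e
    0  0  0  0  0  0  0
  d 0  0  0  0  0  0  0
  c 0  0  1  1  1  1  1
  a 0  0  1  1  1  1  1
  a 0  0  1  1  1  1  1
  c 0  0  1  1  1  1  1
LCS: 'c'
LCS length = 1

1


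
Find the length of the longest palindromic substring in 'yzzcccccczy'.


Scanning 'yzzcccccczy' for palindromic substrings.
Substring at positions 2-9: 'zccccccz'.
Check: reverse('zccccccz') = 'zccccccz' -> palindrome confirmed.
Neighbouring characters ('z' / 'y') break symmetry, so it cannot extend further.
No longer palindromic substring exists; longest length = 8

8


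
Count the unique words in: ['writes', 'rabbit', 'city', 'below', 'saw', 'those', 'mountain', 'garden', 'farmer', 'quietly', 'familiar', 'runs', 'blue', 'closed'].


Listing all tokens and tracking unique types:
  Token 1: 'writes' -> NEW (unique so far: 1)
  Token 2: 'rabbit' -> NEW (unique so far: 2)
  Token 3: 'city' -> NEW (unique so far: 3)
  Token 4: 'below' -> NEW (unique so far: 4)
  Token 5: 'saw' -> NEW (unique so far: 5)
  Token 6: 'those' -> NEW (unique so far: 6)
  Token 7: 'mountain' -> NEW (unique so far: 7)
  Token 8: 'garden' -> NEW (unique so far: 8)
  Token 9: 'farmer' -> NEW (unique so far: 9)
  Token 10: 'quietly' -> NEW (unique so far: 10)
  Token 11: 'familiar' -> NEW (unique so far: 11)
  Token 12: 'runs' -> NEW (unique so far: 12)
  Token 13: 'blue' -> NEW (unique so far: 13)
  Token 14: 'closed' -> NEW (unique so far: 14)
Unique types: ('below', 'blue', 'city', 'closed', 'familiar', 'farmer', 'garden', 'mountain', 'quietly', 'rabbit', 'runs', 'saw', 'those', 'writes')
Vocabulary size: 14

14


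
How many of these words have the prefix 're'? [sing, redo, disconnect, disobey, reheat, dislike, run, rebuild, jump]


Checking each word for prefix 're':
  'sing' -> no (count: 0)
  'redo' -> YES, starts with 're' (count: 1)
  'disconnect' -> no (count: 1)
  'disobey' -> no (count: 1)
  'reheat' -> YES, starts with 're' (count: 2)
  'dislike' -> no (count: 2)
  'run' -> no (count: 2)
  'rebuild' -> YES, starts with 're' (count: 3)
  'jump' -> no (count: 3)
Total with prefix 're': 3

3


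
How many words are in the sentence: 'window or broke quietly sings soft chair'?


Counting words by splitting on spaces:
  Word 1: 'window'
  Word 2: 'or'
  Word 3: 'broke'
  Word 4: 'quietly'
  Word 5: 'sings'
  Word 6: 'soft'
  Word 7: 'chair'
Total words: 7

7


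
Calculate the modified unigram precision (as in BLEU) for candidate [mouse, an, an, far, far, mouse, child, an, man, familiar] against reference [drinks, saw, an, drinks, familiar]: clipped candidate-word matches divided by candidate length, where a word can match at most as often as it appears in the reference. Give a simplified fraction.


Reference word counts: {'an': 1, 'drinks': 2, 'familiar': 1, 'saw': 1}
Checking each candidate word (with clipping):
  'mouse' -> not in reference -> no match (matches: 0)
  'an' -> in reference (ref count 1, used 1/1) -> match (matches: 1)
  'an' -> ref count 1 already used up (1/1) -> clipped, no match (matches: 1)
  'far' -> not in reference -> no match (matches: 1)
  'far' -> not in reference -> no match (matches: 1)
  'mouse' -> not in reference -> no match (matches: 1)
  'child' -> not in reference -> no match (matches: 1)
  'an' -> ref count 1 already used up (1/1) -> clipped, no match (matches: 1)
  'man' -> not in reference -> no match (matches: 1)
  'familiar' -> in reference (ref count 1, used 1/1) -> match (matches: 2)
Clipped matches: 2, Candidate length: 10
Precision = 2/10 = 1/5

1/5


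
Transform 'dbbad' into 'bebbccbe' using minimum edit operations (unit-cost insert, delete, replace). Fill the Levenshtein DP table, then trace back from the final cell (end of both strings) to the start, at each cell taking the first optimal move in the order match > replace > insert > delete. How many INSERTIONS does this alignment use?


Edit distance = 6. Backtracking from cell (5, 8) with preference match > replace > insert > delete,
then listing the resulting alignment 'dbbad' -> 'bebbccbe' left to right:
  Step 1: insert 'b' [insertion #1]
  Step 2: replace d->e
  Step 3: keep 'b'
  Step 4: keep 'b'
  Step 5: insert 'c' [insertion #2]
  Step 6: insert 'c' [insertion #3]
  Step 7: replace a->b
  Step 8: replace d->e
Total insertions: 3

3


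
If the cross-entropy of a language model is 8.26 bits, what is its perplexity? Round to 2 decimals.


Perplexity formula: PP = 2^H
H = 8.26
PP = 2^8.26
Decompose: 2^8.26 = 2^8 * 2^0.26
2^8 = 256, 2^0.26 ~ 1.1974787
PP ~ 256 * 1.1974787 = 306.5545472
Rounded to 2 decimals: 306.55

306.55


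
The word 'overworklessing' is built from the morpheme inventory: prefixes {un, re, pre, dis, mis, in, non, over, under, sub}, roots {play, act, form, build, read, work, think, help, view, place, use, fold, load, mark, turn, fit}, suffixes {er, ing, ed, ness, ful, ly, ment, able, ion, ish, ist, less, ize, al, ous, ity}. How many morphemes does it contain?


Segmenting 'overworklessing' against the inventory:
  'over' -> prefix (morpheme 1)
  'work' -> root (morpheme 2)
  'less' -> suffix (morpheme 3)
  'ing' -> suffix (morpheme 4)
Total morphemes: 4

4


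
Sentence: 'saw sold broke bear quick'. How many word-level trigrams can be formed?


Word trigrams from [5] words:
  Trigram 1: (saw sold broke)
  Trigram 2: (sold broke bear)
  Trigram 3: (broke bear quick)
Total word trigrams: 5 - 2 = 3

3


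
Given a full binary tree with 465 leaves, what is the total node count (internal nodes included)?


Leaf nodes (terminals): 465
Internal nodes = n - 1 = 465 - 1 = 464
Total = leaves + internal = 465 + 464 = 929

929


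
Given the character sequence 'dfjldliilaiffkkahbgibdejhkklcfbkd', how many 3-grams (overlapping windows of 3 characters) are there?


String 'dfjldliilaiffkkahbgibdejhkklcfbkd' has length L = 33.
Number of overlapping n-grams = L - n + 1
Substituting: 33 - 3 + 1 = 31

31


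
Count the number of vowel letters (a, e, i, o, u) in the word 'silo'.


Scanning each character of 'silo':
  Position 1: 's' -> consonant (running count: 0)
  Position 2: 'i' -> vowel (running count: 1)
  Position 3: 'l' -> consonant (running count: 1)
  Position 4: 'o' -> vowel (running count: 2)
Total vowels: 2

2


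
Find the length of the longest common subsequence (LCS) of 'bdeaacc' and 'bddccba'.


DP table for LCS of 'bdeaacc' and 'bddccba':
       b  d  d  c  c  b  a
    0  0  0  0  0  0  0  0
  b 0  1  1  1  1  1  1  1
  d 0  1  2  2  2  2  2  2
  e 0  1  2  2  2  2  2  2
  a 0  1  2  2  2  2  2  3
  a 0  1  2  2  2  2  2  3
  c 0  1  2  2  3  3  3  3
  c 0  1  2  2  3  4  4  4
LCS: 'bdcc'
LCS length = 4

4


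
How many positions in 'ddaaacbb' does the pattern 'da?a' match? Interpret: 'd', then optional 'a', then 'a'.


Pattern: da?a means 'd', then optional 'a', then 'a'.
Scanning 'ddaaacbb' position-by-position:
  Pos 0: window 'dda' -> no
  Pos 1: window 'daa' -> MATCH
  Pos 2: window 'aaa' -> no
  Pos 3: window 'aac' -> no
  Pos 4: window 'acb' -> no
  Pos 5: window 'cbb' -> no
  Pos 6: window 'bb' -> no
  Pos 7: window 'b' -> no
Total matches: 1

1


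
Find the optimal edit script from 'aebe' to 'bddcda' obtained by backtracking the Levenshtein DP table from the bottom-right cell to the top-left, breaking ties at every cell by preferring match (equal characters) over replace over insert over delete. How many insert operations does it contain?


Edit distance = 6. Backtracking from cell (4, 6) with preference match > replace > insert > delete,
then listing the resulting alignment 'aebe' -> 'bddcda' left to right:
  Step 1: insert 'b' [insertion #1]
  Step 2: insert 'd' [insertion #2]
  Step 3: replace a->d
  Step 4: replace e->c
  Step 5: replace b->d
  Step 6: replace e->a
Total insertions: 2

2


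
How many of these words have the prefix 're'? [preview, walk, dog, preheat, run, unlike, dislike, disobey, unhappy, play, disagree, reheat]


Checking each word for prefix 're':
  'preview' -> no (count: 0)
  'walk' -> no (count: 0)
  'dog' -> no (count: 0)
  'preheat' -> no (count: 0)
  'run' -> no (count: 0)
  'unlike' -> no (count: 0)
  'dislike' -> no (count: 0)
  'disobey' -> no (count: 0)
  'unhappy' -> no (count: 0)
  'play' -> no (count: 0)
  'disagree' -> no (count: 0)
  'reheat' -> YES, starts with 're' (count: 1)
Total with prefix 're': 1

1


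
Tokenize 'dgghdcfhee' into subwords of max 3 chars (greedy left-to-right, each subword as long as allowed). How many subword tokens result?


'dgghdcfhee' has 10 characters.
Chunking with max size 3:
  Chunk 1: 'dgg' (positions 0-2)
  Chunk 2: 'hdc' (positions 3-5)
  Chunk 3: 'fhe' (positions 6-8)
  Chunk 4: 'e' (positions 9-9)
Total chunks: ceil(10 / 3) = 4

4


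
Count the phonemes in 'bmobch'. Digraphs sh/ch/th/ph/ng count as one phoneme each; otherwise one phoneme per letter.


Parsing 'bmobch' greedily, digraphs first:
  'b' -> consonant phoneme (phonemes so far: 1)
  'm' -> consonant phoneme (phonemes so far: 2)
  'o' -> vowel phoneme (phonemes so far: 3)
  'b' -> consonant phoneme (phonemes so far: 4)
  'ch' -> digraph (1 consonant phoneme) (phonemes so far: 5)
Total phonemes: 5

5


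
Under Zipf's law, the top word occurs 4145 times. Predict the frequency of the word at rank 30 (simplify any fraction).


Zipf's law: freq(rank) = f1 / rank
f1 = 4145, rank = 30
freq = 4145 / 30
GCD(4145, 30) = 5
Simplified: 829/6

829/6


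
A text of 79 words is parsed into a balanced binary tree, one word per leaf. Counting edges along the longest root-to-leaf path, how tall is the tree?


In a balanced binary tree with n leaves the deepest leaf is ceil(log2(n)) edges below the root.
log2(79) = 6.3038
ceil(6.3038) = 7
height (edges) = 7

7


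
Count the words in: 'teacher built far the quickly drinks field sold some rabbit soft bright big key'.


Counting words by splitting on spaces:
  Word 1: 'teacher'
  Word 2: 'built'
  Word 3: 'far'
  Word 4: 'the'
  Word 5: 'quickly'
  Word 6: 'drinks'
  Word 7: 'field'
  Word 8: 'sold'
  Word 9: 'some'
  Word 10: 'rabbit'
  Word 11: 'soft'
  Word 12: 'bright'
  Word 13: 'big'
  Word 14: 'key'
Total words: 14

14


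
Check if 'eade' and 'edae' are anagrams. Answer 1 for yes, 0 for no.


Sort characters of 'eade': 'adee'
Sort characters of 'edae': 'adee'
Sorted forms match -> they ARE anagrams
Result: 1

1


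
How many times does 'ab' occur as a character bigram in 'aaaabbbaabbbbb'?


Scanning 'aaaabbbaabbbbb' for bigram 'ab':
  Position 0: 'aa' -> no
  Position 1: 'aa' -> no
  Position 2: 'aa' -> no
  Position 3: 'ab' -> MATCH
  Position 4: 'bb' -> no
  Position 5: 'bb' -> no
  Position 6: 'ba' -> no
  Position 7: 'aa' -> no
  Position 8: 'ab' -> MATCH
  Position 9: 'bb' -> no
  Position 10: 'bb' -> no
  Position 11: 'bb' -> no
  Position 12: 'bb' -> no
Total matches: 2

2


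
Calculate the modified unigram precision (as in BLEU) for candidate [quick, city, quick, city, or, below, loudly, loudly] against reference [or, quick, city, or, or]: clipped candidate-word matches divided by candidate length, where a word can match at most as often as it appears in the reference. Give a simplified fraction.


Reference word counts: {'city': 1, 'or': 3, 'quick': 1}
Checking each candidate word (with clipping):
  'quick' -> in reference (ref count 1, used 1/1) -> match (matches: 1)
  'city' -> in reference (ref count 1, used 1/1) -> match (matches: 2)
  'quick' -> ref count 1 already used up (1/1) -> clipped, no match (matches: 2)
  'city' -> ref count 1 already used up (1/1) -> clipped, no match (matches: 2)
  'or' -> in reference (ref count 3, used 1/3) -> match (matches: 3)
  'below' -> not in reference -> no match (matches: 3)
  'loudly' -> not in reference -> no match (matches: 3)
  'loudly' -> not in reference -> no match (matches: 3)
Clipped matches: 3, Candidate length: 8
Precision = 3/8

3/8


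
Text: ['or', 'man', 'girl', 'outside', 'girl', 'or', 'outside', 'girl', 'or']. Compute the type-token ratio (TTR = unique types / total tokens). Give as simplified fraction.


Tokens: 9
Unique types: ('girl', 'man', 'or', 'outside') = 4
TTR = 4/9
Already in lowest terms.

4/9


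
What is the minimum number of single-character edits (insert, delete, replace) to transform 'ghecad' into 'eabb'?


Building DP table for s1='ghecad' (len 6) and s2='eabb' (len 4):
       e  a  b  b
    0  1  2  3  4
  g 1  1  2  3  4
  h 2  2  2  3  4
  e 3  2  3  3  4
  c 4  3  3  4  4
  a 5  4  3  4  5
  d 6  5  4  4  5
Edit distance = dp[6][4] = 5

5


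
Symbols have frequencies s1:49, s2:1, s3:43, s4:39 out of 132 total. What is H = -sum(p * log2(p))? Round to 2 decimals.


Computing entropy H = -sum(p_i * log2(p_i)):
  s1: p = 49/132 = 0.3712, -p*log2(p) = 0.5307
  s2: p = 1/132 = 0.0076, -p*log2(p) = 0.0534
  s3: p = 43/132 = 0.3258, -p*log2(p) = 0.5271
  s4: p = 39/132 = 0.2955, -p*log2(p) = 0.5197
H = sum of terms = 1.6309
Rounded to 2 decimals: 1.63

1.63


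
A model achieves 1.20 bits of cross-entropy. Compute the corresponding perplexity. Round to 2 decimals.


Perplexity formula: PP = 2^H
H = 1.20
PP = 2^1.20
Decompose: 2^1.20 = 2^1 * 2^0.20
2^1 = 2, 2^0.20 ~ 1.1486984
PP ~ 2 * 1.1486984 = 2.2973968
Rounded to 2 decimals: 2.30

2.30


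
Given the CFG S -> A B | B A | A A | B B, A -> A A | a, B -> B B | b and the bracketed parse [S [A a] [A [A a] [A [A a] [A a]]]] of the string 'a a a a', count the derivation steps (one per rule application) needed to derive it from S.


Every bracketed nonterminal node [X ...] in the tree is produced by exactly one rule application.
Reading the tree off as a leftmost derivation:
  Step 1: S  =>  A A   (applied S -> A A)
  Step 2: A A  =>  a A   (applied A -> a)
  Step 3: a A  =>  a A A   (applied A -> A A)
  Step 4: a A A  =>  a a A   (applied A -> a)
  Step 5: a a A  =>  a a A A   (applied A -> A A)
  Step 6: a a A A  =>  a a a A   (applied A -> a)
  Step 7: a a a A  =>  a a a a   (applied A -> a)
Final yield: a a a a
Total rewrite steps: 7

7
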